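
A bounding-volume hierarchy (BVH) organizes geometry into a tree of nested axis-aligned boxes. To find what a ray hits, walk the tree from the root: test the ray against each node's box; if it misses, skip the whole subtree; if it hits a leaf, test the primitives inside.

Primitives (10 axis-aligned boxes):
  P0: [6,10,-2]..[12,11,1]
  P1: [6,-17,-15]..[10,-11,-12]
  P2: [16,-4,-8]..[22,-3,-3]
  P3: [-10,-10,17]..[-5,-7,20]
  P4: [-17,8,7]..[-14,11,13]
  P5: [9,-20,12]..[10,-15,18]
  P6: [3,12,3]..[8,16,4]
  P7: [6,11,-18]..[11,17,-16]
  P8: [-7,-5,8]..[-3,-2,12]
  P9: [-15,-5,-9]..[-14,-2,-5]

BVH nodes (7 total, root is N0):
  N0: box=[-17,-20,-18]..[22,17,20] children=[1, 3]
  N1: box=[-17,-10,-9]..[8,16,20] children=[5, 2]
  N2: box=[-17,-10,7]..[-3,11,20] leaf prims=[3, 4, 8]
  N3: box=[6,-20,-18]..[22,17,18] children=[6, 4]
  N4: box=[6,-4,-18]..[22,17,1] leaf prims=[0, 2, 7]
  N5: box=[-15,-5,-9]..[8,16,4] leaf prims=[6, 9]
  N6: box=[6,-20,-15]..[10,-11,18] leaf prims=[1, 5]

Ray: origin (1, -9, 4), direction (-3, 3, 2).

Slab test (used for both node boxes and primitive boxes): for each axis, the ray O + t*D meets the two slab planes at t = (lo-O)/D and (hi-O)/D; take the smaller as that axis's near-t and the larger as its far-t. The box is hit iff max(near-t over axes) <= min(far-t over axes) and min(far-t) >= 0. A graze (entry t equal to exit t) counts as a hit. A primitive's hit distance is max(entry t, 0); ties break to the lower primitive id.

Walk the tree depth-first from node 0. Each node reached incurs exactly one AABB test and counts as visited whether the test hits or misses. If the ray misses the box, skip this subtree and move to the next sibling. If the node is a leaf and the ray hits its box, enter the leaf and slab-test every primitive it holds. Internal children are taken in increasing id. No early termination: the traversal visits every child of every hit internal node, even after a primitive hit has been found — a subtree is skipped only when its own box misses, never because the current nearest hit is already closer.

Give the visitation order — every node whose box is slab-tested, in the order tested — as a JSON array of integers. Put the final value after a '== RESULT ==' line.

Walk:
N0 x:[-7,6] y:[-11/3,26/3] z:[-11,8] -> hit [-11/3,6], descend [1, 3]
  N1 x:[-7/3,6] y:[-1/3,25/3] z:[-13/2,8] -> hit [-1/3,6], descend [2, 5]
    N2 x:[4/3,6] y:[-1/3,20/3] z:[3/2,8] -> hit [3/2,6] leaf, test {P3(miss), P4(miss), P8@t=2}
    N5 x:[-7/3,16/3] y:[4/3,25/3] z:[-13/2,0] -> miss, prune
  N3 x:[-7,-5/3] y:[-11/3,26/3] z:[-11,7] -> miss, prune

Summary -> nodes [0, 1, 2, 5, 3]; box-tests=5; leaf-entries=1; first=P8

== RESULT ==
[0, 1, 2, 5, 3]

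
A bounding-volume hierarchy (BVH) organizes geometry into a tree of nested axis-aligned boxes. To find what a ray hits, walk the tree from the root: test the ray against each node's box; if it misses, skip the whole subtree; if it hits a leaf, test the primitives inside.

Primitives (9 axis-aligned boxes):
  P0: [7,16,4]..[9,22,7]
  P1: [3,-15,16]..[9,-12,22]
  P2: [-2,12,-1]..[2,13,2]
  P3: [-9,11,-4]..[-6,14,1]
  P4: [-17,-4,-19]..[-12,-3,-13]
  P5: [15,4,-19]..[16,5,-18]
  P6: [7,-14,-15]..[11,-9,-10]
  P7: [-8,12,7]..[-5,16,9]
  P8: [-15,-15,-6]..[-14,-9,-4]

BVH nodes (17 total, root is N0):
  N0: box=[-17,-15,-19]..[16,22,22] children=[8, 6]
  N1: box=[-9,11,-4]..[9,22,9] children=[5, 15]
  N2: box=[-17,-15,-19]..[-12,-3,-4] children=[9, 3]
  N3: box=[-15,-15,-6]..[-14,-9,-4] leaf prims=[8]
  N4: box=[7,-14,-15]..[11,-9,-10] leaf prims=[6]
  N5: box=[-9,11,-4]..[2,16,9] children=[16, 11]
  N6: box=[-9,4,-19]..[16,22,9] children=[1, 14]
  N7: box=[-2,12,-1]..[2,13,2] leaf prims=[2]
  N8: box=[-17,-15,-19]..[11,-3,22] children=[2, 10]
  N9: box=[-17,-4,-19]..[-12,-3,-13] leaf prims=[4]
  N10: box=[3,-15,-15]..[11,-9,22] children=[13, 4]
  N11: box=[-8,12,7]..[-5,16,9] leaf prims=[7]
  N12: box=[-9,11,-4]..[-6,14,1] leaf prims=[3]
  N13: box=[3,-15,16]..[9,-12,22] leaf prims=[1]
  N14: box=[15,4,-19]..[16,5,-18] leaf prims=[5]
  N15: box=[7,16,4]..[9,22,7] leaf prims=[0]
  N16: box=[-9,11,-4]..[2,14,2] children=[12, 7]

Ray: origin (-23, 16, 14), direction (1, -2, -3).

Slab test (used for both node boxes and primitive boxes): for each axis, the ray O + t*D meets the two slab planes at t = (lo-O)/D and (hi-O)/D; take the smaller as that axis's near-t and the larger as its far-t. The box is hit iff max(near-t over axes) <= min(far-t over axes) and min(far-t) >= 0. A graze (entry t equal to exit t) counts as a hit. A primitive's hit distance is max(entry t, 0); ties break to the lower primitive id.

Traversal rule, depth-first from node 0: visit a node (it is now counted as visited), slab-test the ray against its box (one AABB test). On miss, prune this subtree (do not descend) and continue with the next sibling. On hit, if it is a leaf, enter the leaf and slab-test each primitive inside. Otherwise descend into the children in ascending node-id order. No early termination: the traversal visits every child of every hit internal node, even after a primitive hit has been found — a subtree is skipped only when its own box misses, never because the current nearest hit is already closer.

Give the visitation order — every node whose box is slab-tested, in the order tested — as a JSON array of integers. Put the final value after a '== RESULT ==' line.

Walk:
N0 x:[6,39] y:[-3,31/2] z:[-8/3,11] -> hit [6,11], descend [6, 8]
  N6 x:[14,39] y:[-3,6] z:[5/3,11] -> miss, prune
  N8 x:[6,34] y:[19/2,31/2] z:[-8/3,11] -> hit [19/2,11], descend [2, 10]
    N2 x:[6,11] y:[19/2,31/2] z:[6,11] -> hit [19/2,11], descend [3, 9]
      N3 x:[8,9] y:[25/2,31/2] z:[6,20/3] -> miss, prune
      N9 x:[6,11] y:[19/2,10] z:[9,11] -> hit [19/2,10] leaf, test {P4@t=19/2}
    N10 x:[26,34] y:[25/2,31/2] z:[-8/3,29/3] -> miss, prune

order=[0, 6, 8, 2, 3, 9, 10]  |boxes|=7  |leaves|=1  hit=P4

== RESULT ==
[0, 6, 8, 2, 3, 9, 10]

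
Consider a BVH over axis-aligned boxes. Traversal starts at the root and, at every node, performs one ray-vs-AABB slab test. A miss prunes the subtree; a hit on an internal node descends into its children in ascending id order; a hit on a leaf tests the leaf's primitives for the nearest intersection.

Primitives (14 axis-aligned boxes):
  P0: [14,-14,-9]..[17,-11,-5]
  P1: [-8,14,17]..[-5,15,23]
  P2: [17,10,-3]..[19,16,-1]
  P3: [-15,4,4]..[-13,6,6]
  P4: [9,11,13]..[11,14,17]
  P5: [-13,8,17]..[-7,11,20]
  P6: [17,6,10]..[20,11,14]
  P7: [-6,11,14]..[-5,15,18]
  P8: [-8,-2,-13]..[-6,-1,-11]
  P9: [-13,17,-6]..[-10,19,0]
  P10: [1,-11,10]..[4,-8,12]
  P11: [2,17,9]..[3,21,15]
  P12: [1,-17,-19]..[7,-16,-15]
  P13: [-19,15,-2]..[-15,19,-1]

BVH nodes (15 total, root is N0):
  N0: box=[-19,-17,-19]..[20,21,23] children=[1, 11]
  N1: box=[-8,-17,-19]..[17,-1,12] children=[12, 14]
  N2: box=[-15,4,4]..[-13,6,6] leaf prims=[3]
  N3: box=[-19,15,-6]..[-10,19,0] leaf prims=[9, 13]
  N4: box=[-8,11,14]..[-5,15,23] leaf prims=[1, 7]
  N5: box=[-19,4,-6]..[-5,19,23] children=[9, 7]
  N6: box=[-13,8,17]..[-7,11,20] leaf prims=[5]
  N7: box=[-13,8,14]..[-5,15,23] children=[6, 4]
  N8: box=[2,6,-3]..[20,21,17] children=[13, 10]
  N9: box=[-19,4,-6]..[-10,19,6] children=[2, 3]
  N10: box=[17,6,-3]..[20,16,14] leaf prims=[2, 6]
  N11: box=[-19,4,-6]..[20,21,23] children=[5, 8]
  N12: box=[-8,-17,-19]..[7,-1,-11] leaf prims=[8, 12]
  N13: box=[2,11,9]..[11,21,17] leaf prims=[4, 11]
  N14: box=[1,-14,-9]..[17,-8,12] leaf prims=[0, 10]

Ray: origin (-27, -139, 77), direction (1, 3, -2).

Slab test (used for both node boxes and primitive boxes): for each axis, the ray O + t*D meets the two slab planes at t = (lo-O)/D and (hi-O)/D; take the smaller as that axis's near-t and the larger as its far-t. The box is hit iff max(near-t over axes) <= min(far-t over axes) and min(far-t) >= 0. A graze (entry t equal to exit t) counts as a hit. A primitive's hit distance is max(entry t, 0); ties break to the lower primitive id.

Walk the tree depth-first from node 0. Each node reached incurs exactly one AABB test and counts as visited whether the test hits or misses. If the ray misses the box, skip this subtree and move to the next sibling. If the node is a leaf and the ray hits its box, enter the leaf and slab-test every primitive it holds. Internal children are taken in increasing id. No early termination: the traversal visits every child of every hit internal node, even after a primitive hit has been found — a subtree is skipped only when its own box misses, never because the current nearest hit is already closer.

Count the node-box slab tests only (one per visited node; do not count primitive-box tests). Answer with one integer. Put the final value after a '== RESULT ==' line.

Traverse from the root:
N0 x:[8,47] y:[122/3,160/3] z:[27,48] -> hit [122/3,47], descend [1, 11]
  N1 x:[19,44] y:[122/3,46] z:[65/2,48] -> hit [122/3,44], descend [12, 14]
    N12 x:[19,34] y:[122/3,46] z:[44,48] -> miss, prune
    N14 x:[28,44] y:[125/3,131/3] z:[65/2,43] -> hit [125/3,43] leaf, test {P0@t=125/3, P10(miss)}
  N11 x:[8,47] y:[143/3,160/3] z:[27,83/2] -> miss, prune

5 AABB tests over nodes [0, 1, 12, 14, 11]; 1 leaf entered; closest P0.

== RESULT ==
5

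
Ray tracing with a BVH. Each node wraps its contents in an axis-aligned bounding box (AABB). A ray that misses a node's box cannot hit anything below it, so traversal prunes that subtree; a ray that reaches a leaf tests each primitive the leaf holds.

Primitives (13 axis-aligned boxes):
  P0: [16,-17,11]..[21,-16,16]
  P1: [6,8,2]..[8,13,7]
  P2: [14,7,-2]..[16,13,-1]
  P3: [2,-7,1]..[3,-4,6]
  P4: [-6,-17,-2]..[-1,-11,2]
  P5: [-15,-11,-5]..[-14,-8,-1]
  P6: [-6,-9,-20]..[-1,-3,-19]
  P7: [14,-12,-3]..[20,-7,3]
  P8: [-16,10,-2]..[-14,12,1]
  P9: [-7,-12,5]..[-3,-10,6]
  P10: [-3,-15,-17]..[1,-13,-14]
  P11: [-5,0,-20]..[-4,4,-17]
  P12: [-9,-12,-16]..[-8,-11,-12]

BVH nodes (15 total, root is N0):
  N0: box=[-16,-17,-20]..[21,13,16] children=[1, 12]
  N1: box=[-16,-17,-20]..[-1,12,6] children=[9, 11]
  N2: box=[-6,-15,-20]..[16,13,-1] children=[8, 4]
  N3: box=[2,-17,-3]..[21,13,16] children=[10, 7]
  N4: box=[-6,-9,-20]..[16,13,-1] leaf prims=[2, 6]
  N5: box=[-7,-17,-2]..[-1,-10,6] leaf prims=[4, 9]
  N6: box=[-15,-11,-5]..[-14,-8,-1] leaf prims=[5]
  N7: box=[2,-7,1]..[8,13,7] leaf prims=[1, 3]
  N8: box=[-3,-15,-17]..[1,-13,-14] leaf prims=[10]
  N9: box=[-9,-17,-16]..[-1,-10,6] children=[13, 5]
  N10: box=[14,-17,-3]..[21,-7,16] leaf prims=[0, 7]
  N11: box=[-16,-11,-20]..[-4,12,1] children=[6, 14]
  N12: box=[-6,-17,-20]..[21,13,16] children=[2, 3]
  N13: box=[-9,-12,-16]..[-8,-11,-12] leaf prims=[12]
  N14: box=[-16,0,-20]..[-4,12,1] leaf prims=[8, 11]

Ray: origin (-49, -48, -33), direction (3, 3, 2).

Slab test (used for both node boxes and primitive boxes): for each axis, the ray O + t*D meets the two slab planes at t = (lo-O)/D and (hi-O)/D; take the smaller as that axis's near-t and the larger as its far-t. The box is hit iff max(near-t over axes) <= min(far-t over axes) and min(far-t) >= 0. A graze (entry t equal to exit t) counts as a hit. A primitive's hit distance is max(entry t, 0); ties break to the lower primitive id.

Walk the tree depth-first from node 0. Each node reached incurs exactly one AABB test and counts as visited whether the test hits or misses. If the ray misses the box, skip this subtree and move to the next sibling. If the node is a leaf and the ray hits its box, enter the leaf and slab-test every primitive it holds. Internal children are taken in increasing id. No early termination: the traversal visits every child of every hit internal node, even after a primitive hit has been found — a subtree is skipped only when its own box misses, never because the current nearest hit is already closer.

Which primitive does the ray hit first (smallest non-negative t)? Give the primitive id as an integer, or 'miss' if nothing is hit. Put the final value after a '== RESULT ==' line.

Walk:
N0 x:[11,70/3] y:[31/3,61/3] z:[13/2,49/2] -> hit [11,61/3], descend [1, 12]
  N1 x:[11,16] y:[31/3,20] z:[13/2,39/2] -> hit [11,16], descend [9, 11]
    N9 x:[40/3,16] y:[31/3,38/3] z:[17/2,39/2] -> miss, prune
    N11 x:[11,15] y:[37/3,20] z:[13/2,17] -> hit [37/3,15], descend [6, 14]
      N6 x:[34/3,35/3] y:[37/3,40/3] z:[14,16] -> miss, prune
      N14 x:[11,15] y:[16,20] z:[13/2,17] -> miss, prune
  N12 x:[43/3,70/3] y:[31/3,61/3] z:[13/2,49/2] -> hit [43/3,61/3], descend [2, 3]
    N2 x:[43/3,65/3] y:[11,61/3] z:[13/2,16] -> hit [43/3,16], descend [4, 8]
      N4 x:[43/3,65/3] y:[13,61/3] z:[13/2,16] -> hit [43/3,16] leaf, test {P2(miss), P6(miss)}
      N8 x:[46/3,50/3] y:[11,35/3] z:[8,19/2] -> miss, prune
    N3 x:[17,70/3] y:[31/3,61/3] z:[15,49/2] -> hit [17,61/3], descend [7, 10]
      N7 x:[17,19] y:[41/3,61/3] z:[17,20] -> hit [17,19] leaf, test {P1@t=56/3, P3(miss)}
      N10 x:[21,70/3] y:[31/3,41/3] z:[15,49/2] -> miss, prune

Visited [0, 1, 9, 11, 6, 14, 12, 2, 4, 8, 3, 7, 10]. Tests: 13 box, 2 leaf. Nearest: P1.

== RESULT ==
1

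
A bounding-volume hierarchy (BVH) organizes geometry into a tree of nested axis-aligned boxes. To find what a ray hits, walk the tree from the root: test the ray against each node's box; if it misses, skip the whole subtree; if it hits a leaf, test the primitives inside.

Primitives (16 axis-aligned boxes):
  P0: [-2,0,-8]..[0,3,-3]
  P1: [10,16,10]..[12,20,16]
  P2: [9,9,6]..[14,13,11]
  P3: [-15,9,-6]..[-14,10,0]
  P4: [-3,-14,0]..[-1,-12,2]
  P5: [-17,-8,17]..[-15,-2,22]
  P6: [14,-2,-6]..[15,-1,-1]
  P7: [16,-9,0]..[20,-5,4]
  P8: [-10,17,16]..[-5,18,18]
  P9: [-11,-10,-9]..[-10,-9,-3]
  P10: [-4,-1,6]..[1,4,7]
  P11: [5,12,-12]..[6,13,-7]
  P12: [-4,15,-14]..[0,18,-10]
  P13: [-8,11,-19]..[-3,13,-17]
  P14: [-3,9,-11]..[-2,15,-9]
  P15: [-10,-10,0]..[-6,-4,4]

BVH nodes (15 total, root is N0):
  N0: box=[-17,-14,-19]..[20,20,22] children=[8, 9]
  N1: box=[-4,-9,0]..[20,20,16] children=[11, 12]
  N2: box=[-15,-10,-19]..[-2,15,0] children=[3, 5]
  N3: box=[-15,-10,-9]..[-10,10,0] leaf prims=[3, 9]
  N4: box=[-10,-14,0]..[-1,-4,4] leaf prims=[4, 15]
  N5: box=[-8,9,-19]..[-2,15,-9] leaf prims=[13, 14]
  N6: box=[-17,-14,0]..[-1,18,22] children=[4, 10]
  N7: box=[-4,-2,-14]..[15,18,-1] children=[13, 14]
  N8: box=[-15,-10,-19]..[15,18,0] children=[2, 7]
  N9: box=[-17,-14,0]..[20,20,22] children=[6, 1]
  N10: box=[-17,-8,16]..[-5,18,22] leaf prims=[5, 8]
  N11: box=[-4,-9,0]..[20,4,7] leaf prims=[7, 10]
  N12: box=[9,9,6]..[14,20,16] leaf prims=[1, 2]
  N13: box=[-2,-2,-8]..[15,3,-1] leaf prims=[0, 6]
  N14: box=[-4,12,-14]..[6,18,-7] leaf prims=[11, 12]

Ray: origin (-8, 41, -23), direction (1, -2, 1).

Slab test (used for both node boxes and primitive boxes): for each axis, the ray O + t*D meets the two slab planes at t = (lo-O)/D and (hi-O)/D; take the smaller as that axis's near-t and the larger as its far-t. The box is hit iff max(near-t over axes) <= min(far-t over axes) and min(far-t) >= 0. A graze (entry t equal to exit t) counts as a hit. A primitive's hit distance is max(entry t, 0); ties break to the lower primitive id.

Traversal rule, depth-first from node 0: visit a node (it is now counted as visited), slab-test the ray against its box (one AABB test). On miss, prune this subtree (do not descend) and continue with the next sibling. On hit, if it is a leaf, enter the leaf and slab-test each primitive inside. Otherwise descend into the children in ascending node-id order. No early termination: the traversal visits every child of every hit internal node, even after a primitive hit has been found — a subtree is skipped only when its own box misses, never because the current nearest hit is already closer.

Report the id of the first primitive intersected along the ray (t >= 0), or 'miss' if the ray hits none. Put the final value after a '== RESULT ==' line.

Trace the traversal:
N0 x:[-9,28] y:[21/2,55/2] z:[4,45] -> hit [21/2,55/2], descend [8, 9]
  N8 x:[-7,23] y:[23/2,51/2] z:[4,23] -> hit [23/2,23], descend [2, 7]
    N2 x:[-7,6] y:[13,51/2] z:[4,23] -> miss, prune
    N7 x:[4,23] y:[23/2,43/2] z:[9,22] -> hit [23/2,43/2], descend [13, 14]
      N13 x:[6,23] y:[19,43/2] z:[15,22] -> hit [19,43/2] leaf, test {P0(miss), P6(miss)}
      N14 x:[4,14] y:[23/2,29/2] z:[9,16] -> hit [23/2,14] leaf, test {P11@t=14, P12(miss)}
  N9 x:[-9,28] y:[21/2,55/2] z:[23,45] -> hit [23,55/2], descend [1, 6]
    N1 x:[4,28] y:[21/2,25] z:[23,39] -> hit [23,25], descend [11, 12]
      N11 x:[4,28] y:[37/2,25] z:[23,30] -> hit [23,25] leaf, test {P7@t=24, P10(miss)}
      N12 x:[17,22] y:[21/2,16] z:[29,39] -> miss, prune
    N6 x:[-9,7] y:[23/2,55/2] z:[23,45] -> miss, prune

11 AABB tests over nodes [0, 8, 2, 7, 13, 14, 9, 1, 11, 12, 6]; 3 leaves entered; closest P11.

== RESULT ==
11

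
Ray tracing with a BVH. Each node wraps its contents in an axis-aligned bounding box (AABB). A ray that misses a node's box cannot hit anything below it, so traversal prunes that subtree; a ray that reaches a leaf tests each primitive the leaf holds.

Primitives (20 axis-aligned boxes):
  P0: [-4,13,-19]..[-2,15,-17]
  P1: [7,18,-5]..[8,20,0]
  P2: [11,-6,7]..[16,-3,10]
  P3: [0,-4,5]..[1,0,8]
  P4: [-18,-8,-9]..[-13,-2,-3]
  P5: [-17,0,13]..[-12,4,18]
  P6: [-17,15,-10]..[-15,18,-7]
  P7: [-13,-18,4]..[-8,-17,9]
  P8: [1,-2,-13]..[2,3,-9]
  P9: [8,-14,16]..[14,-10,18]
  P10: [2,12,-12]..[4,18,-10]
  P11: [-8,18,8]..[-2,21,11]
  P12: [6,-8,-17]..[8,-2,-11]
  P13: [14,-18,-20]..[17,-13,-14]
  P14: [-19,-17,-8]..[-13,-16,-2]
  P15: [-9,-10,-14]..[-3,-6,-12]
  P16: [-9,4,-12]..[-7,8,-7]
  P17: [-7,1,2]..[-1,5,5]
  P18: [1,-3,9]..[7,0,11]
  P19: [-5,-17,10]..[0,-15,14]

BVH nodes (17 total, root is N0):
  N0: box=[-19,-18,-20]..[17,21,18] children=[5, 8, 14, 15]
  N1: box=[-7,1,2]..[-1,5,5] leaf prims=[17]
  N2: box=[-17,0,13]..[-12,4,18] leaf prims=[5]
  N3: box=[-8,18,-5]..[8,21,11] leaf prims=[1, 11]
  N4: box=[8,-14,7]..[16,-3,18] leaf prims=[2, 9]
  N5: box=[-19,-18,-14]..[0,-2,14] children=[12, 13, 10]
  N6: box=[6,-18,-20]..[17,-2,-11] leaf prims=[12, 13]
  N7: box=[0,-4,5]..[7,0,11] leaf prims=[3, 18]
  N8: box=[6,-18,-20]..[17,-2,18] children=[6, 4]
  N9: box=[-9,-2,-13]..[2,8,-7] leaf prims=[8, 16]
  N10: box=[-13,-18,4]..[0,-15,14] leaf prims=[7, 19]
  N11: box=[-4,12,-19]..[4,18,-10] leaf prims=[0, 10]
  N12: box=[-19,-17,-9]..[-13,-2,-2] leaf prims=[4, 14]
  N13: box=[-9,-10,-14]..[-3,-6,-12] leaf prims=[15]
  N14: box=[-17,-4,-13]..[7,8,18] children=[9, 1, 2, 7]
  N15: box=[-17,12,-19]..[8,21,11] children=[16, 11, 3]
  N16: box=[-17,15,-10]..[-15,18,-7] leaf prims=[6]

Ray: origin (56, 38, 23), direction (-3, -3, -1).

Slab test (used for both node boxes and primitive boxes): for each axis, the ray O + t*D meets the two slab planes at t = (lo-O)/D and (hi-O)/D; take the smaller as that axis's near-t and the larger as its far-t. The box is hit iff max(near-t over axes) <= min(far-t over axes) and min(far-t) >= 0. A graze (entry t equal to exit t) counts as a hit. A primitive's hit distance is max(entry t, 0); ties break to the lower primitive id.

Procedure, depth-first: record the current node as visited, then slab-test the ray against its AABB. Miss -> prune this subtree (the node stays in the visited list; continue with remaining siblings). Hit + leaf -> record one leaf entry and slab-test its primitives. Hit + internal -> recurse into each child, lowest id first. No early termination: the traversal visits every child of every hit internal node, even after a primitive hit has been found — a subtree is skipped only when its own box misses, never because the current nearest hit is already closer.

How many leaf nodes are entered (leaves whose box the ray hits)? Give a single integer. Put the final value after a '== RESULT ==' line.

Trace the traversal:
N0 x:[13,25] y:[17/3,56/3] z:[5,43] -> hit [13,56/3], descend [5, 8, 14, 15]
  N5 x:[56/3,25] y:[40/3,56/3] z:[9,37] -> hit [56/3,56/3], descend [10, 12, 13]
    N10 x:[56/3,23] y:[53/3,56/3] z:[9,19] -> hit [56/3,56/3] leaf, test {P7(miss), P19(miss)}
    N12 x:[23,25] y:[40/3,55/3] z:[25,32] -> miss, prune
    N13 x:[59/3,65/3] y:[44/3,16] z:[35,37] -> miss, prune
  N8 x:[13,50/3] y:[40/3,56/3] z:[5,43] -> hit [40/3,50/3], descend [4, 6]
    N4 x:[40/3,16] y:[41/3,52/3] z:[5,16] -> hit [41/3,16] leaf, test {P2@t=41/3, P9(miss)}
    N6 x:[13,50/3] y:[40/3,56/3] z:[34,43] -> miss, prune
  N14 x:[49/3,73/3] y:[10,14] z:[5,36] -> miss, prune
  N15 x:[16,73/3] y:[17/3,26/3] z:[12,42] -> miss, prune

Summary -> nodes [0, 5, 10, 12, 13, 8, 4, 6, 14, 15]; box-tests=10; leaf-entries=2; first=P2

== RESULT ==
2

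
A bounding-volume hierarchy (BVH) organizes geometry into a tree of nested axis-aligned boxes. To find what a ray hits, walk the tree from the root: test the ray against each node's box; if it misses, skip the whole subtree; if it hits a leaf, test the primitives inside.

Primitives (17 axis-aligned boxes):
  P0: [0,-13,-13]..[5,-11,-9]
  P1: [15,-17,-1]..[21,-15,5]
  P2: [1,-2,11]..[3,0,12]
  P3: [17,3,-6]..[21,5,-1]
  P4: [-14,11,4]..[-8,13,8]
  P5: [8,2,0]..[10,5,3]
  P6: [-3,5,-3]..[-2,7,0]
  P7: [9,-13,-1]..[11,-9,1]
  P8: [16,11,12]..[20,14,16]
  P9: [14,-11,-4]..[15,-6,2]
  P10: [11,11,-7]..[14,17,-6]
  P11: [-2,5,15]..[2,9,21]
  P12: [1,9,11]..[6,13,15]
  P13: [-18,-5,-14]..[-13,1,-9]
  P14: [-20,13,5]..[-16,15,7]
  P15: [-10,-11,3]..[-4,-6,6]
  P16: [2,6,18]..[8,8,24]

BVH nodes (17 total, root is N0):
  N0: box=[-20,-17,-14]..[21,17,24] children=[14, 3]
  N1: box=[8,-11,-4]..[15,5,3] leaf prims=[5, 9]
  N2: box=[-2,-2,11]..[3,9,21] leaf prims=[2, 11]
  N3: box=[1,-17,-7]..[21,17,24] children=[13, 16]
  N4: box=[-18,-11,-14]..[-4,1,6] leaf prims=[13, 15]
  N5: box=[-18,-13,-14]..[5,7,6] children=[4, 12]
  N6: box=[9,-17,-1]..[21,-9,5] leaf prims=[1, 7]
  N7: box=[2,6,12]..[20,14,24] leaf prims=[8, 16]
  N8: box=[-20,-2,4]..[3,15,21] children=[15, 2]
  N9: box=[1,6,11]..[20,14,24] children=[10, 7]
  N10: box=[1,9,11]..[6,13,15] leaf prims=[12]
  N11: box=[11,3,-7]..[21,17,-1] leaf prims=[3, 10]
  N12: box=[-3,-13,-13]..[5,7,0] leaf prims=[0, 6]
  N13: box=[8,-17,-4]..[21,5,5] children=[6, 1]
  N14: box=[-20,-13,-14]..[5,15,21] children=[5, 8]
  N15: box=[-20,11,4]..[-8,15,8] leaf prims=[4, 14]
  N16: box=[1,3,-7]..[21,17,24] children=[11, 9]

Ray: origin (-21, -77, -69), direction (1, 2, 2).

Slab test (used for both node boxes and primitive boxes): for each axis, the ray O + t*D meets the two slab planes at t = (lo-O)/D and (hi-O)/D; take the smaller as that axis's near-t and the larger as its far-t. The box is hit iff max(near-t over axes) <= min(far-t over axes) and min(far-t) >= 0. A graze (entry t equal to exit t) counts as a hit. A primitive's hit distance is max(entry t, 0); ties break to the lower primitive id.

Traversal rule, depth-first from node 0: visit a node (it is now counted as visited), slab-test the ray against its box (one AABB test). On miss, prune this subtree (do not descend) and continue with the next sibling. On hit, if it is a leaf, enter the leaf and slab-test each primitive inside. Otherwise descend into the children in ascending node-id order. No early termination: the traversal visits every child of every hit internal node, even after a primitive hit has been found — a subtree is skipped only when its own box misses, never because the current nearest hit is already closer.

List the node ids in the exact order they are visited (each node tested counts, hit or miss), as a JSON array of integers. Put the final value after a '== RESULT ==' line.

Trace the traversal:
N0 x:[1,42] y:[30,47] z:[55/2,93/2] -> hit [30,42], descend [3, 14]
  N3 x:[22,42] y:[30,47] z:[31,93/2] -> hit [31,42], descend [13, 16]
    N13 x:[29,42] y:[30,41] z:[65/2,37] -> hit [65/2,37], descend [1, 6]
      N1 x:[29,36] y:[33,41] z:[65/2,36] -> hit [33,36] leaf, test {P5(miss), P9@t=35}
      N6 x:[30,42] y:[30,34] z:[34,37] -> hit [34,34] leaf, test {P1(miss), P7(miss)}
    N16 x:[22,42] y:[40,47] z:[31,93/2] -> hit [40,42], descend [9, 11]
      N9 x:[22,41] y:[83/2,91/2] z:[40,93/2] -> miss, prune
      N11 x:[32,42] y:[40,47] z:[31,34] -> miss, prune
  N14 x:[1,26] y:[32,46] z:[55/2,45] -> miss, prune

9 AABB tests over nodes [0, 3, 13, 1, 6, 16, 9, 11, 14]; 2 leaves entered; closest P9.

== RESULT ==
[0, 3, 13, 1, 6, 16, 9, 11, 14]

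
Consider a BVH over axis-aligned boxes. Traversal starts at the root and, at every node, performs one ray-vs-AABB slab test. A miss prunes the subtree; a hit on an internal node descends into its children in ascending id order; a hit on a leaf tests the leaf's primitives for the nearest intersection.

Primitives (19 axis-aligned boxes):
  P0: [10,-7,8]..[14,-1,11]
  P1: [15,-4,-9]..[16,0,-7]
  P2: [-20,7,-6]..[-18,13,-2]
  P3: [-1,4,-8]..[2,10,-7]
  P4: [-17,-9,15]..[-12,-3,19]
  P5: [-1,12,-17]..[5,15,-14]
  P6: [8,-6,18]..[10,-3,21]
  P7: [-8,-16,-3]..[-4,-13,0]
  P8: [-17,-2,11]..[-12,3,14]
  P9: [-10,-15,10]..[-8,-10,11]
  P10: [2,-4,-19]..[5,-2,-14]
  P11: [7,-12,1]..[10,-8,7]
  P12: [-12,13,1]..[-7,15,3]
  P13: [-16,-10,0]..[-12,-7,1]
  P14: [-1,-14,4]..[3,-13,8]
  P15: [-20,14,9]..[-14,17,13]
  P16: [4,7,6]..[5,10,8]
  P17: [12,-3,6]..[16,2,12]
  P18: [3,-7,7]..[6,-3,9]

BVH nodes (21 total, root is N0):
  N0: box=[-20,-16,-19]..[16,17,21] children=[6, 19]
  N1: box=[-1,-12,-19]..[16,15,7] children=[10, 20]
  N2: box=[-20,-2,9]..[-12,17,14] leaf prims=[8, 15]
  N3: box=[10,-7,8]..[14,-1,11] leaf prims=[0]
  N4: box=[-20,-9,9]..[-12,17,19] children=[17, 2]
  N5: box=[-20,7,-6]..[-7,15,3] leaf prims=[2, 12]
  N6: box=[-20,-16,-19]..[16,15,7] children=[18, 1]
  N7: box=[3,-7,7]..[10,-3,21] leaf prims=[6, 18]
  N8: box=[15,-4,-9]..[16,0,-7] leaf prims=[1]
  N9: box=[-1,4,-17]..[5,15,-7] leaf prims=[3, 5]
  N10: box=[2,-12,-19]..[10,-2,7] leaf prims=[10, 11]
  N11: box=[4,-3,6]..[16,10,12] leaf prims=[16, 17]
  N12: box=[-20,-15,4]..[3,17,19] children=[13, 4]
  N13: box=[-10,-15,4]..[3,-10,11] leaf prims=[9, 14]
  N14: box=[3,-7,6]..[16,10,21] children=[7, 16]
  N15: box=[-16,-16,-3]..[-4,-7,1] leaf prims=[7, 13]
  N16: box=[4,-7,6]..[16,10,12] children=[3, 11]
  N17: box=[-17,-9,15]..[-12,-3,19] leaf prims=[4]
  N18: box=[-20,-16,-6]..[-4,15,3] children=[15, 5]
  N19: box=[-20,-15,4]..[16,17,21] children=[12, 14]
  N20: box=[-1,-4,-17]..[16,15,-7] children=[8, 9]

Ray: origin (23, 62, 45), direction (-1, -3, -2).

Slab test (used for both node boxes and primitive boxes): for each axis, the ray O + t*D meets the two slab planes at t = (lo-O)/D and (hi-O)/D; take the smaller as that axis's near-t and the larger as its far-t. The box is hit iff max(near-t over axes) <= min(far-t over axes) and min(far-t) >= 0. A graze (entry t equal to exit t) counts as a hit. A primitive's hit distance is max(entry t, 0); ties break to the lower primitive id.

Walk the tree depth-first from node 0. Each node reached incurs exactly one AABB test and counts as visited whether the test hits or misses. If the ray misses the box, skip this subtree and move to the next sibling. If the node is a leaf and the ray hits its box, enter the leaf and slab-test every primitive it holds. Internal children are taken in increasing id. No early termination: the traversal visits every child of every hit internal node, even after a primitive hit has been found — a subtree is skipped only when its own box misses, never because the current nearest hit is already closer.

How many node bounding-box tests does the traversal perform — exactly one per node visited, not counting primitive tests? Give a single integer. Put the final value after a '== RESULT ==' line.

Trace the traversal:
N0 x:[7,43] y:[15,26] z:[12,32] -> hit [15,26], descend [6, 19]
  N6 x:[7,43] y:[47/3,26] z:[19,32] -> hit [19,26], descend [1, 18]
    N1 x:[7,24] y:[47/3,74/3] z:[19,32] -> hit [19,24], descend [10, 20]
      N10 x:[13,21] y:[64/3,74/3] z:[19,32] -> miss, prune
      N20 x:[7,24] y:[47/3,22] z:[26,31] -> miss, prune
    N18 x:[27,43] y:[47/3,26] z:[21,51/2] -> miss, prune
  N19 x:[7,43] y:[15,77/3] z:[12,41/2] -> hit [15,41/2], descend [12, 14]
    N12 x:[20,43] y:[15,77/3] z:[13,41/2] -> hit [20,41/2], descend [4, 13]
      N4 x:[35,43] y:[15,71/3] z:[13,18] -> miss, prune
      N13 x:[20,33] y:[24,77/3] z:[17,41/2] -> miss, prune
    N14 x:[7,20] y:[52/3,23] z:[12,39/2] -> hit [52/3,39/2], descend [7, 16]
      N7 x:[13,20] y:[65/3,23] z:[12,19] -> miss, prune
      N16 x:[7,19] y:[52/3,23] z:[33/2,39/2] -> hit [52/3,19], descend [3, 11]
        N3 x:[9,13] y:[21,23] z:[17,37/2] -> miss, prune
        N11 x:[7,19] y:[52/3,65/3] z:[33/2,39/2] -> hit [52/3,19] leaf, test {P16(miss), P17(miss)}

15 AABB tests over nodes [0, 6, 1, 10, 20, 18, 19, 12, 4, 13, 14, 7, 16, 3, 11]; 1 leaf entered; closest miss.

== RESULT ==
15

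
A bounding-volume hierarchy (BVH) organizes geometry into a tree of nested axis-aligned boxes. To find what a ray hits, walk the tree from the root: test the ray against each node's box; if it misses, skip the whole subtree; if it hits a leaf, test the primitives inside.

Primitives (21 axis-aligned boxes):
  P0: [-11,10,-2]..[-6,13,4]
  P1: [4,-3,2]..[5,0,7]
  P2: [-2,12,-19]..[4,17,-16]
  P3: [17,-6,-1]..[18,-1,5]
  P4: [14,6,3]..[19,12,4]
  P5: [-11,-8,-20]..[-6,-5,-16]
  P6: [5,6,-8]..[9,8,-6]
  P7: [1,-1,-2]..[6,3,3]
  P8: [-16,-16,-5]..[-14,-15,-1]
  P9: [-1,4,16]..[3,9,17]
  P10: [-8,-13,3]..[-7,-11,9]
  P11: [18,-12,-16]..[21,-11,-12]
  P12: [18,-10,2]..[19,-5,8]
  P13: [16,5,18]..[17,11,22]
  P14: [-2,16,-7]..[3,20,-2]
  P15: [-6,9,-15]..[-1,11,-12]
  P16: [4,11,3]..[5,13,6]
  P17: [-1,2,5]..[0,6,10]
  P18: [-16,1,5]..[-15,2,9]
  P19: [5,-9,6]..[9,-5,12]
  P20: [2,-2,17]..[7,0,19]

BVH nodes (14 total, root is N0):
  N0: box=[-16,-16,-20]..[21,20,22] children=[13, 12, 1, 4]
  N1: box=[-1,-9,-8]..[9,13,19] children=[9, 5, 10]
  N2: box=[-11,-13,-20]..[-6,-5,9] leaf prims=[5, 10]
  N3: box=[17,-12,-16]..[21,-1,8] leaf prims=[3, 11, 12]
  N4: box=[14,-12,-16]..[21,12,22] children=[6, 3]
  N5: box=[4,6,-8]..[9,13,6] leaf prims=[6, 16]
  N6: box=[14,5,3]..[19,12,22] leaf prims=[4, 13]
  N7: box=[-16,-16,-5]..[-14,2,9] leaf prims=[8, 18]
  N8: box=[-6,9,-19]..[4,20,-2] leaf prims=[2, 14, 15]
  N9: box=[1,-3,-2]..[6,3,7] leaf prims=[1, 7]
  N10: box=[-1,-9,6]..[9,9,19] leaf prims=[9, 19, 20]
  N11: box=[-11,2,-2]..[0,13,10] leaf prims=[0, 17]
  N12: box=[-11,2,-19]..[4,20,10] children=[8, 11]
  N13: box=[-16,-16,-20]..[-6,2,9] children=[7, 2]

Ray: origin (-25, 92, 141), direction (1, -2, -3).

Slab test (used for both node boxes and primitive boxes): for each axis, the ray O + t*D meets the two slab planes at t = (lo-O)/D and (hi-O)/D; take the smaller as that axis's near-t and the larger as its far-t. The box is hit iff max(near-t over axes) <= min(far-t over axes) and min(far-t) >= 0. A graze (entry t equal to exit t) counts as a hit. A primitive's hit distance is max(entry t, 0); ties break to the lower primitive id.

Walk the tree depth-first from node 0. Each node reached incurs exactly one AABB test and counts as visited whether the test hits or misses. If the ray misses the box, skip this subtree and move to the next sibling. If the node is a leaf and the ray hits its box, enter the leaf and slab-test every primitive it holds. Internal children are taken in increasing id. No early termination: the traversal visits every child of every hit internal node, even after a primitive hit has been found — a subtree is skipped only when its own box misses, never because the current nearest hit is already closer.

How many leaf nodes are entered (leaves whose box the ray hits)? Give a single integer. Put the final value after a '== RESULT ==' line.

Walk:
N0 x:[9,46] y:[36,54] z:[119/3,161/3] -> hit [119/3,46], descend [1, 4, 12, 13]
  N1 x:[24,34] y:[79/2,101/2] z:[122/3,149/3] -> miss, prune
  N4 x:[39,46] y:[40,52] z:[119/3,157/3] -> hit [40,46], descend [3, 6]
    N3 x:[42,46] y:[93/2,52] z:[133/3,157/3] -> miss, prune
    N6 x:[39,44] y:[40,87/2] z:[119/3,46] -> hit [40,87/2] leaf, test {P4(miss), P13@t=41}
  N12 x:[14,29] y:[36,45] z:[131/3,160/3] -> miss, prune
  N13 x:[9,19] y:[45,54] z:[44,161/3] -> miss, prune

order=[0, 1, 4, 3, 6, 12, 13]  |boxes|=7  |leaves|=1  hit=P13

== RESULT ==
1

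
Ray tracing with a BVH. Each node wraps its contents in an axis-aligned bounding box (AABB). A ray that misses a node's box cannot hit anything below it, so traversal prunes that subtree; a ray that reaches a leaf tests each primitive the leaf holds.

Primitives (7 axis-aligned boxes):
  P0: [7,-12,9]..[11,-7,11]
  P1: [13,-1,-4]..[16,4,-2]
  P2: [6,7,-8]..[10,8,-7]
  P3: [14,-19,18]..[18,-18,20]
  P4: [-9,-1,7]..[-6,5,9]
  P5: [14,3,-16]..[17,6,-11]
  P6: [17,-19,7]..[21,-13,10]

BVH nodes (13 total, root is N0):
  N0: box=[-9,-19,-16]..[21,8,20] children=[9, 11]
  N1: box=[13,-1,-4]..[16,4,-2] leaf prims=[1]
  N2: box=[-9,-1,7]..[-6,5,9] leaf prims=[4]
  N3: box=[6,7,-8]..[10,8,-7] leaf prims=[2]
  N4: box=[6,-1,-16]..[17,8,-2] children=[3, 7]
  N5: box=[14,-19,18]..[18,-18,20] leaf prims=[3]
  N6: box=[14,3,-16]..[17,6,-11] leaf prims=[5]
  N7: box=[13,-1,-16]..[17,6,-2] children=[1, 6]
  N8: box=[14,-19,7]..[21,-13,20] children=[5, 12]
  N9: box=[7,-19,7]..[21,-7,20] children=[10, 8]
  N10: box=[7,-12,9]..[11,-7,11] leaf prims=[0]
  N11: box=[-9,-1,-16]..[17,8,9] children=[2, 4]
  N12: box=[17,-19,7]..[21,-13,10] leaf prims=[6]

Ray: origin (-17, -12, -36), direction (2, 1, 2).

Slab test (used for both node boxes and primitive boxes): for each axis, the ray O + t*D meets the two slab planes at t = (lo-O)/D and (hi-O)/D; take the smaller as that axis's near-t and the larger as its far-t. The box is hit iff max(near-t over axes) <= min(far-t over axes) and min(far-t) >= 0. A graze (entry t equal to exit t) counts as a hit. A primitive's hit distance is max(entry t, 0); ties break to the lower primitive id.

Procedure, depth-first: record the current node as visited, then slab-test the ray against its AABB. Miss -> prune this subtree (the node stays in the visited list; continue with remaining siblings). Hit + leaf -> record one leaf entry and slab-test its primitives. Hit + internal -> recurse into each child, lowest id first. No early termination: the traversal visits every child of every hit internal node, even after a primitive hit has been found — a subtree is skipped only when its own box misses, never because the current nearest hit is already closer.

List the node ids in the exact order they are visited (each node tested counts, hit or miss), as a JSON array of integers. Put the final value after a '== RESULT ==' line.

Trace the traversal:
N0 x:[4,19] y:[-7,20] z:[10,28] -> hit [10,19], descend [9, 11]
  N9 x:[12,19] y:[-7,5] z:[43/2,28] -> miss, prune
  N11 x:[4,17] y:[11,20] z:[10,45/2] -> hit [11,17], descend [2, 4]
    N2 x:[4,11/2] y:[11,17] z:[43/2,45/2] -> miss, prune
    N4 x:[23/2,17] y:[11,20] z:[10,17] -> hit [23/2,17], descend [3, 7]
      N3 x:[23/2,27/2] y:[19,20] z:[14,29/2] -> miss, prune
      N7 x:[15,17] y:[11,18] z:[10,17] -> hit [15,17], descend [1, 6]
        N1 x:[15,33/2] y:[11,16] z:[16,17] -> hit [16,16] leaf, test {P1@t=16}
        N6 x:[31/2,17] y:[15,18] z:[10,25/2] -> miss, prune

Summary -> nodes [0, 9, 11, 2, 4, 3, 7, 1, 6]; box-tests=9; leaf-entries=1; first=P1

== RESULT ==
[0, 9, 11, 2, 4, 3, 7, 1, 6]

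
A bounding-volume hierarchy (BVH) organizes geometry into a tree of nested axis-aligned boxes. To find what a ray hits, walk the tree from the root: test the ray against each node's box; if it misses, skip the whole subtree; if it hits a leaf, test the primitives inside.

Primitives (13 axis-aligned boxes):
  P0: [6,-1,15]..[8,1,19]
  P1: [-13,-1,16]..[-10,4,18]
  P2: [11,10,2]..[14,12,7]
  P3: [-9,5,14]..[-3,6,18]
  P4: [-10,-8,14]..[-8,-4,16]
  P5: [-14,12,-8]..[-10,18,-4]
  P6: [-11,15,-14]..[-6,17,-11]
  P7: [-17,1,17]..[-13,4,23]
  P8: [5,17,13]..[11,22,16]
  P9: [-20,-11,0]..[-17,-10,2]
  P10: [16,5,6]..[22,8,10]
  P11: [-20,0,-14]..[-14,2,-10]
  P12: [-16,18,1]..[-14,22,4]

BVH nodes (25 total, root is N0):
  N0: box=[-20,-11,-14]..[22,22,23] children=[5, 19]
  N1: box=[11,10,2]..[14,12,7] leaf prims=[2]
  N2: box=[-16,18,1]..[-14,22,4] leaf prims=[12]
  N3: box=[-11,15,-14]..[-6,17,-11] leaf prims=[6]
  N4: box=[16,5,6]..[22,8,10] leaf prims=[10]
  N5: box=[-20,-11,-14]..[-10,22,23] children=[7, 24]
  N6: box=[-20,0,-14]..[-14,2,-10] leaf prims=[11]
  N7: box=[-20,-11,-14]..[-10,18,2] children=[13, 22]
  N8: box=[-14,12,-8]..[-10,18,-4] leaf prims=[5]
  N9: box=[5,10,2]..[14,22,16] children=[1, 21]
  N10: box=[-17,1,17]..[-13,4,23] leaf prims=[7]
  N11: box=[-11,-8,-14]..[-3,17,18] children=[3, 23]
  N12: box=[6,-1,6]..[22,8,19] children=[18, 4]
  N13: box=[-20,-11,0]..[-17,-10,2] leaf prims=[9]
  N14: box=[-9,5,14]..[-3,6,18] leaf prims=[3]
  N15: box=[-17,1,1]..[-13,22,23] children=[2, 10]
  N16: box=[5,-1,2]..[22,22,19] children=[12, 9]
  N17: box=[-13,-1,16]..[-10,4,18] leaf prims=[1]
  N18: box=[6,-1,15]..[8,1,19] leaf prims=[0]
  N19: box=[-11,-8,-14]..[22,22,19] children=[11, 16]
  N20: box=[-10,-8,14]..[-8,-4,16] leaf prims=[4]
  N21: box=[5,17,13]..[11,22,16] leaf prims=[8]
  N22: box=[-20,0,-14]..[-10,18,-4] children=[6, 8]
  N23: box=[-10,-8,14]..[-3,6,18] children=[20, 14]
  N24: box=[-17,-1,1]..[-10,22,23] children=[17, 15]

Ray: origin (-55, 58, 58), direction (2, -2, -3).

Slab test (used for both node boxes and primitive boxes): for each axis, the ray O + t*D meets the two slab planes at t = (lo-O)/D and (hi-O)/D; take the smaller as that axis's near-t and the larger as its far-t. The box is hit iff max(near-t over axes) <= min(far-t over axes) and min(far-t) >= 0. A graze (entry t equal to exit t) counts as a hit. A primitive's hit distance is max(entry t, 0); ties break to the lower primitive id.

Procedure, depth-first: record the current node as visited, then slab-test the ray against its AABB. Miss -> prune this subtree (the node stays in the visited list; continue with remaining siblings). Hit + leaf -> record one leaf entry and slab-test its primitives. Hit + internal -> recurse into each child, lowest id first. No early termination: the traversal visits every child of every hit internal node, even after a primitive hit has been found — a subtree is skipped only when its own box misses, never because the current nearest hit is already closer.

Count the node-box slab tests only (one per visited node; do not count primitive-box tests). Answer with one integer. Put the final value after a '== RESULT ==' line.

Traverse from the root:
N0 x:[35/2,77/2] y:[18,69/2] z:[35/3,24] -> hit [18,24], descend [5, 19]
  N5 x:[35/2,45/2] y:[18,69/2] z:[35/3,24] -> hit [18,45/2], descend [7, 24]
    N7 x:[35/2,45/2] y:[20,69/2] z:[56/3,24] -> hit [20,45/2], descend [13, 22]
      N13 x:[35/2,19] y:[34,69/2] z:[56/3,58/3] -> miss, prune
      N22 x:[35/2,45/2] y:[20,29] z:[62/3,24] -> hit [62/3,45/2], descend [6, 8]
        N6 x:[35/2,41/2] y:[28,29] z:[68/3,24] -> miss, prune
        N8 x:[41/2,45/2] y:[20,23] z:[62/3,22] -> hit [62/3,22] leaf, test {P5@t=62/3}
    N24 x:[19,45/2] y:[18,59/2] z:[35/3,19] -> hit [19,19], descend [15, 17]
      N15 x:[19,21] y:[18,57/2] z:[35/3,19] -> hit [19,19], descend [2, 10]
        N2 x:[39/2,41/2] y:[18,20] z:[18,19] -> miss, prune
        N10 x:[19,21] y:[27,57/2] z:[35/3,41/3] -> miss, prune
      N17 x:[21,45/2] y:[27,59/2] z:[40/3,14] -> miss, prune
  N19 x:[22,77/2] y:[18,33] z:[13,24] -> hit [22,24], descend [11, 16]
    N11 x:[22,26] y:[41/2,33] z:[40/3,24] -> hit [22,24], descend [3, 23]
      N3 x:[22,49/2] y:[41/2,43/2] z:[23,24] -> miss, prune
      N23 x:[45/2,26] y:[26,33] z:[40/3,44/3] -> miss, prune
    N16 x:[30,77/2] y:[18,59/2] z:[13,56/3] -> miss, prune

Summary -> nodes [0, 5, 7, 13, 22, 6, 8, 24, 15, 2, 10, 17, 19, 11, 3, 23, 16]; box-tests=17; leaf-entries=1; first=P5

== RESULT ==
17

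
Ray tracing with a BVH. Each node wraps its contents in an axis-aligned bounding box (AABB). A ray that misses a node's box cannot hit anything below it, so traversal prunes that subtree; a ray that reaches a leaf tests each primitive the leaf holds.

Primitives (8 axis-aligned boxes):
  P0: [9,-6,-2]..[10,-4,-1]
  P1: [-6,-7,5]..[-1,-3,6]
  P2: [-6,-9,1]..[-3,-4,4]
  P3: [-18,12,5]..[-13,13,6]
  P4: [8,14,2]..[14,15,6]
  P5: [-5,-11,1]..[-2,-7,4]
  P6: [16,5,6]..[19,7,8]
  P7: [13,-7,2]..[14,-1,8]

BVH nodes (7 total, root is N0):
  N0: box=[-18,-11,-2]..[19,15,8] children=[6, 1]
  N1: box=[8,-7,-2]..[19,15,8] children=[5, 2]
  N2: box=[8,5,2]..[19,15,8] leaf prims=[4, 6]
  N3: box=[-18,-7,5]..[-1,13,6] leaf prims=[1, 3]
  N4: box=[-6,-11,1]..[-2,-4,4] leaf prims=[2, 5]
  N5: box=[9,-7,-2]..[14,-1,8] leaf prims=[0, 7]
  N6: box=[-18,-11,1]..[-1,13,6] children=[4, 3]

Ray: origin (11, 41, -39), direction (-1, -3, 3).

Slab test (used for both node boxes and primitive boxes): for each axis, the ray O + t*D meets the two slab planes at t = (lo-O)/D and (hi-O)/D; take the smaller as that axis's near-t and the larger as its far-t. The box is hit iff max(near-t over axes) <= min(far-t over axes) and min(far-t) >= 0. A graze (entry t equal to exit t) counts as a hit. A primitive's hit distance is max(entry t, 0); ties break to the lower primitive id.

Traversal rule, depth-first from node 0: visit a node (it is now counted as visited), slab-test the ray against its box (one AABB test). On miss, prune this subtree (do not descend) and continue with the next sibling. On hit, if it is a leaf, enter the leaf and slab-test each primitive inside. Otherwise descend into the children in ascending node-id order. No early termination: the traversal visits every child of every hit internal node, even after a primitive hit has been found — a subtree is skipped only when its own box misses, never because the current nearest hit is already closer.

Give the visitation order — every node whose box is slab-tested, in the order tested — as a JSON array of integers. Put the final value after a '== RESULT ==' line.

Traverse from the root:
N0 x:[-8,29] y:[26/3,52/3] z:[37/3,47/3] -> hit [37/3,47/3], descend [1, 6]
  N1 x:[-8,3] y:[26/3,16] z:[37/3,47/3] -> miss, prune
  N6 x:[12,29] y:[28/3,52/3] z:[40/3,15] -> hit [40/3,15], descend [3, 4]
    N3 x:[12,29] y:[28/3,16] z:[44/3,15] -> hit [44/3,15] leaf, test {P1@t=44/3, P3(miss)}
    N4 x:[13,17] y:[15,52/3] z:[40/3,43/3] -> miss, prune

5 AABB tests over nodes [0, 1, 6, 3, 4]; 1 leaf entered; closest P1.

== RESULT ==
[0, 1, 6, 3, 4]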